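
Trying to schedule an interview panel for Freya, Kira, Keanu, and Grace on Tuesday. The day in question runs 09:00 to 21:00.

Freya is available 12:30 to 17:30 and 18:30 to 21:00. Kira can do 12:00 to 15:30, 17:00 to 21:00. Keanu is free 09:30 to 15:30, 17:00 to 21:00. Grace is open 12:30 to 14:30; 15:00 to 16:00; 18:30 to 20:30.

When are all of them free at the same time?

Freya ∩ Kira: 12:30-15:30, 17:00-17:30, 18:30-21:00.
Freya ∩ Kira ∩ Keanu: 12:30-15:30, 17:00-17:30, 18:30-21:00.
Freya ∩ Kira ∩ Keanu ∩ Grace: 12:30-14:30, 15:00-15:30, 18:30-20:30.

12:30-14:30, 15:00-15:30, 18:30-20:30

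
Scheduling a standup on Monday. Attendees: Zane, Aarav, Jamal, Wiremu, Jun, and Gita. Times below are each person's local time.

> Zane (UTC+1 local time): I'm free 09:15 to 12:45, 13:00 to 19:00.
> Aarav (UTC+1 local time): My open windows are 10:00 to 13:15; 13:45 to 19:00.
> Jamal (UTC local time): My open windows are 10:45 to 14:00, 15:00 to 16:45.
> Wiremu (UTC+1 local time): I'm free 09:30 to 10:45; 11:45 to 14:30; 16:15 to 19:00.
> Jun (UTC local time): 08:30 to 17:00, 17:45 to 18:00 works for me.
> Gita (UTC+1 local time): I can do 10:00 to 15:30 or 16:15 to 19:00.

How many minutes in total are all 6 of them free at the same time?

Zane in UTC: 08:15-11:45, 12:00-18:00 (subtract 1h to convert from UTC+1).
Aarav in UTC: 09:00-12:15, 12:45-18:00 (subtract 1h to convert from UTC+1).
Jamal in UTC: 10:45-14:00, 15:00-16:45.
Wiremu in UTC: 08:30-09:45, 10:45-13:30, 15:15-18:00 (subtract 1h to convert from UTC+1).
Jun in UTC: 08:30-17:00, 17:45-18:00.
Gita in UTC: 09:00-14:30, 15:15-18:00 (subtract 1h to convert from UTC+1).
Zane ∩ Aarav: 09:00-11:45, 12:00-12:15, 12:45-18:00.
Zane ∩ Aarav ∩ Jamal: 10:45-11:45, 12:00-12:15, 12:45-14:00, 15:00-16:45.
Zane ∩ Aarav ∩ Jamal ∩ Wiremu: 10:45-11:45, 12:00-12:15, 12:45-13:30, 15:15-16:45.
Zane ∩ Aarav ∩ Jamal ∩ Wiremu ∩ Jun: 10:45-11:45, 12:00-12:15, 12:45-13:30, 15:15-16:45.
Zane ∩ Aarav ∩ Jamal ∩ Wiremu ∩ Jun ∩ Gita: 10:45-11:45, 12:00-12:15, 12:45-13:30, 15:15-16:45.
Summing the common windows: 60 + 15 + 45 + 90 = 210 minutes.

210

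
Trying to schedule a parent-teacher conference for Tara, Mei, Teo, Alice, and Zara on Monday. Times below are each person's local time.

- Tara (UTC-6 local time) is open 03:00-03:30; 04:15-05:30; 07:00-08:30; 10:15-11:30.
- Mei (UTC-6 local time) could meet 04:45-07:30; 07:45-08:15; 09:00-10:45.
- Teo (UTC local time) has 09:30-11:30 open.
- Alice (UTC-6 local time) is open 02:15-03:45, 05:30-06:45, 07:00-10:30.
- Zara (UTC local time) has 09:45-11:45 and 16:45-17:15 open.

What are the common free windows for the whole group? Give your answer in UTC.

Tara in UTC: 09:00-09:30, 10:15-11:30, 13:00-14:30, 16:15-17:30 (add 6h to convert from UTC-6).
Mei in UTC: 10:45-13:30, 13:45-14:15, 15:00-16:45 (add 6h to convert from UTC-6).
Teo in UTC: 09:30-11:30.
Alice in UTC: 08:15-09:45, 11:30-12:45, 13:00-16:30 (add 6h to convert from UTC-6).
Zara in UTC: 09:45-11:45, 16:45-17:15.
Tara ∩ Mei: 10:45-11:30, 13:00-13:30, 13:45-14:15, 16:15-16:45.
Tara ∩ Mei ∩ Teo: 10:45-11:30.
Tara ∩ Mei ∩ Teo ∩ Alice: ∅.
Tara ∩ Mei ∩ Teo ∩ Alice ∩ Zara: ∅.
There is no time when everyone is free.

none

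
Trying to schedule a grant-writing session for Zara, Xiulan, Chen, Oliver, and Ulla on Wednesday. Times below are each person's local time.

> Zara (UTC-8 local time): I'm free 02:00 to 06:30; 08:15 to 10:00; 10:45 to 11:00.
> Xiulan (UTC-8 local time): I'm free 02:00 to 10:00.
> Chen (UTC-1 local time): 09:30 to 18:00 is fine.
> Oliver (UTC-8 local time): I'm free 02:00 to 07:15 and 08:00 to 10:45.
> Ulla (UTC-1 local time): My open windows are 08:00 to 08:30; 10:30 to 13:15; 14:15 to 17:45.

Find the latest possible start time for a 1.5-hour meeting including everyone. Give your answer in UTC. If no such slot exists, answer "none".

Zara in UTC: 10:00-14:30, 16:15-18:00, 18:45-19:00 (add 8h to convert from UTC-8).
Xiulan in UTC: 10:00-18:00 (add 8h to convert from UTC-8).
Chen in UTC: 10:30-19:00 (add 1h to convert from UTC-1).
Oliver in UTC: 10:00-15:15, 16:00-18:45 (add 8h to convert from UTC-8).
Ulla in UTC: 09:00-09:30, 11:30-14:15, 15:15-18:45 (add 1h to convert from UTC-1).
Zara ∩ Xiulan: 10:00-14:30, 16:15-18:00.
Zara ∩ Xiulan ∩ Chen: 10:30-14:30, 16:15-18:00.
Zara ∩ Xiulan ∩ Chen ∩ Oliver: 10:30-14:30, 16:15-18:00.
Zara ∩ Xiulan ∩ Chen ∩ Oliver ∩ Ulla: 11:30-14:15, 16:15-18:00.
So the common availability across everyone is 11:30-14:15, 16:15-18:00.
The last common window of at least 90 minutes is 16:15-18:00; a 90-minute meeting can start as late as 16:30 and still end by 18:00.

16:30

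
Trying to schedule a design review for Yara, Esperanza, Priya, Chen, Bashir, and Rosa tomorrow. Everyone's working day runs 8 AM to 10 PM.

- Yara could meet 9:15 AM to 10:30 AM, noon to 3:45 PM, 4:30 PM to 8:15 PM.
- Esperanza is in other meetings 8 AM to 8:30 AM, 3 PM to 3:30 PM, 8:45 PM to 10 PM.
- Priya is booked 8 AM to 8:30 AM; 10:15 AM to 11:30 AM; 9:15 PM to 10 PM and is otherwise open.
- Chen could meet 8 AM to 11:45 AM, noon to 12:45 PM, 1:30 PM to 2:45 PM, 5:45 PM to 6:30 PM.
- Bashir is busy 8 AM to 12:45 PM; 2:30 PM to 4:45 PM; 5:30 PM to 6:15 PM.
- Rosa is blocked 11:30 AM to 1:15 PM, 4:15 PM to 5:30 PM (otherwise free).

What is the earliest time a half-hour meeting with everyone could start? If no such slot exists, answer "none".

13:30

Yara free: 09:15-10:30, 12:00-15:45, 16:30-20:15.
Esperanza free: 08:30-15:00, 15:30-20:45 (invert busy blocks within the working day).
Priya free: 08:30-10:15, 11:30-21:15 (invert busy blocks within the working day).
Chen free: 08:00-11:45, 12:00-12:45, 13:30-14:45, 17:45-18:30.
Bashir free: 12:45-14:30, 16:45-17:30, 18:15-22:00 (invert busy blocks within the working day).
Rosa free: 08:00-11:30, 13:15-16:15, 17:30-22:00 (invert busy blocks within the working day).
Yara ∩ Esperanza: 09:15-10:30, 12:00-15:00, 15:30-15:45, 16:30-20:15.
Yara ∩ Esperanza ∩ Priya: 09:15-10:15, 12:00-15:00, 15:30-15:45, 16:30-20:15.
Yara ∩ Esperanza ∩ Priya ∩ Chen: 09:15-10:15, 12:00-12:45, 13:30-14:45, 17:45-18:30.
Yara ∩ Esperanza ∩ Priya ∩ Chen ∩ Bashir: 13:30-14:30, 18:15-18:30.
Yara ∩ Esperanza ∩ Priya ∩ Chen ∩ Bashir ∩ Rosa: 13:30-14:30, 18:15-18:30.
Those are the intersection windows.
The first common window of at least 30 minutes is 13:30-14:30, so the earliest start is 13:30.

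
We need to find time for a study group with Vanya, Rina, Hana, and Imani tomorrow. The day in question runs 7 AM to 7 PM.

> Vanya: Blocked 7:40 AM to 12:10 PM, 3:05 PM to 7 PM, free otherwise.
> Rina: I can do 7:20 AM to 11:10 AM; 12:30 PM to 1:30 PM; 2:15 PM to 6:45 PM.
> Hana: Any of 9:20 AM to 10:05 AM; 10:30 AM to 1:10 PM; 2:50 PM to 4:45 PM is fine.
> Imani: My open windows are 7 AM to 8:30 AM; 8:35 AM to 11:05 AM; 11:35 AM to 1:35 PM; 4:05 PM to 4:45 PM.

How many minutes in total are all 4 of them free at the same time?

Vanya free: 07:00-07:40, 12:10-15:05 (invert busy blocks within the working day).
Rina free: 07:20-11:10, 12:30-13:30, 14:15-18:45.
Hana free: 09:20-10:05, 10:30-13:10, 14:50-16:45.
Imani free: 07:00-08:30, 08:35-11:05, 11:35-13:35, 16:05-16:45.
Vanya ∩ Rina: 07:20-07:40, 12:30-13:30, 14:15-15:05.
Vanya ∩ Rina ∩ Hana: 12:30-13:10, 14:50-15:05.
Vanya ∩ Rina ∩ Hana ∩ Imani: 12:30-13:10.
That's a single block of 40 minutes.

40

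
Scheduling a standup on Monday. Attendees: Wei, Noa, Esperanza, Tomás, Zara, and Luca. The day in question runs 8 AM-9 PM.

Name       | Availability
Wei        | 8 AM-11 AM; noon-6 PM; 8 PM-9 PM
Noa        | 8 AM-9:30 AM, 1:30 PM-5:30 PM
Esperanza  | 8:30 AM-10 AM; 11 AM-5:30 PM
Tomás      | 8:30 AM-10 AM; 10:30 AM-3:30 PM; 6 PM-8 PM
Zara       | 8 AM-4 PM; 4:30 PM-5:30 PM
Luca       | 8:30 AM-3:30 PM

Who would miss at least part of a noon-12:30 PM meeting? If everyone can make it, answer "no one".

Noa

Wei: free for 12:00-12:30. Noa: not fully free for 12:00-12:30. Esperanza: free for 12:00-12:30. Tomás: free for 12:00-12:30. Zara: free for 12:00-12:30. Luca: free for 12:00-12:30.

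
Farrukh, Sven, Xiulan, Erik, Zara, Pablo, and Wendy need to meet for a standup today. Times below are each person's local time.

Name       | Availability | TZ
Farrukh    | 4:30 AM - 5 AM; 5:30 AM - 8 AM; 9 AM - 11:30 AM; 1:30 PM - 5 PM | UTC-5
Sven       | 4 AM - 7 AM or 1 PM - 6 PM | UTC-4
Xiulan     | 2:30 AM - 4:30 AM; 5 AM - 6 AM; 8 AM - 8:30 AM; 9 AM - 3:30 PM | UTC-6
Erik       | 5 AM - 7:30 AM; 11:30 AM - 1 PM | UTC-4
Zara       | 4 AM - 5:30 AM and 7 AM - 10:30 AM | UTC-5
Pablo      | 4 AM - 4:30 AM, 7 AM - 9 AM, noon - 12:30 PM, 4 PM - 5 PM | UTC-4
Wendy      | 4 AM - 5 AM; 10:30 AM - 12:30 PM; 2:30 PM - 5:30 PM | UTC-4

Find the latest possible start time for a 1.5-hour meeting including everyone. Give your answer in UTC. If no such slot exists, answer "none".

Farrukh in UTC: 09:30-10:00, 10:30-13:00, 14:00-16:30, 18:30-22:00 (add 5h to convert from UTC-5).
Sven in UTC: 08:00-11:00, 17:00-22:00 (add 4h to convert from UTC-4).
Xiulan in UTC: 08:30-10:30, 11:00-12:00, 14:00-14:30, 15:00-21:30 (add 6h to convert from UTC-6).
Erik in UTC: 09:00-11:30, 15:30-17:00 (add 4h to convert from UTC-4).
Zara in UTC: 09:00-10:30, 12:00-15:30 (add 5h to convert from UTC-5).
Pablo in UTC: 08:00-08:30, 11:00-13:00, 16:00-16:30, 20:00-21:00 (add 4h to convert from UTC-4).
Wendy in UTC: 08:00-09:00, 14:30-16:30, 18:30-21:30 (add 4h to convert from UTC-4).
Farrukh ∩ Sven: 09:30-10:00, 10:30-11:00, 18:30-22:00.
Farrukh ∩ Sven ∩ Xiulan: 09:30-10:00, 18:30-21:30.
Farrukh ∩ Sven ∩ Xiulan ∩ Erik: 09:30-10:00.
Farrukh ∩ Sven ∩ Xiulan ∩ Erik ∩ Zara: 09:30-10:00.
Farrukh ∩ Sven ∩ Xiulan ∩ Erik ∩ Zara ∩ Pablo: ∅.
Farrukh ∩ Sven ∩ Xiulan ∩ Erik ∩ Zara ∩ Pablo ∩ Wendy: ∅.
There is no time when everyone is free.
No common window is at least 90 minutes long.

none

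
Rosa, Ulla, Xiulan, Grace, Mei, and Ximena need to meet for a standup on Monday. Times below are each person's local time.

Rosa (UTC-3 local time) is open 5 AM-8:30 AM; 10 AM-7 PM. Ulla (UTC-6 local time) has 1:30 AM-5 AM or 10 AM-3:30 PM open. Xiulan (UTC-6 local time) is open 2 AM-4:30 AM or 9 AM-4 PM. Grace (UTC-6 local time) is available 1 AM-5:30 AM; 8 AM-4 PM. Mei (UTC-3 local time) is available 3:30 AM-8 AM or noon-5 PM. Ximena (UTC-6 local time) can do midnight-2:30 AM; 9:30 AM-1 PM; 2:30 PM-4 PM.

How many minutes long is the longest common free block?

Rosa in UTC: 08:00-11:30, 13:00-22:00 (add 3h to convert from UTC-3).
Ulla in UTC: 07:30-11:00, 16:00-21:30 (add 6h to convert from UTC-6).
Xiulan in UTC: 08:00-10:30, 15:00-22:00 (add 6h to convert from UTC-6).
Grace in UTC: 07:00-11:30, 14:00-22:00 (add 6h to convert from UTC-6).
Mei in UTC: 06:30-11:00, 15:00-20:00 (add 3h to convert from UTC-3).
Ximena in UTC: 06:00-08:30, 15:30-19:00, 20:30-22:00 (add 6h to convert from UTC-6).
Rosa ∩ Ulla: 08:00-11:00, 16:00-21:30.
Rosa ∩ Ulla ∩ Xiulan: 08:00-10:30, 16:00-21:30.
Rosa ∩ Ulla ∩ Xiulan ∩ Grace: 08:00-10:30, 16:00-21:30.
Rosa ∩ Ulla ∩ Xiulan ∩ Grace ∩ Mei: 08:00-10:30, 16:00-20:00.
Rosa ∩ Ulla ∩ Xiulan ∩ Grace ∩ Mei ∩ Ximena: 08:00-08:30, 16:00-19:00.
So the common availability across everyone is 08:00-08:30, 16:00-19:00.
The longest is 16:00-19:00 at 180 minutes.

180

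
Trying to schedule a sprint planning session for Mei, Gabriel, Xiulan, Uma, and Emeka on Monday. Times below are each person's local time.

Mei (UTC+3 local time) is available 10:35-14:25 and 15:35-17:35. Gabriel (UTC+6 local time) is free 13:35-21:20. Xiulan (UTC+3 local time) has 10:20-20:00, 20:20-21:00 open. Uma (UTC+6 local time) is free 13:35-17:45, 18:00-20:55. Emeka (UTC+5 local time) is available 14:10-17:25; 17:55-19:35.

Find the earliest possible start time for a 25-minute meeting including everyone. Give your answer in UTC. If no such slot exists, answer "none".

Mei in UTC: 07:35-11:25, 12:35-14:35 (subtract 3h to convert from UTC+3).
Gabriel in UTC: 07:35-15:20 (subtract 6h to convert from UTC+6).
Xiulan in UTC: 07:20-17:00, 17:20-18:00 (subtract 3h to convert from UTC+3).
Uma in UTC: 07:35-11:45, 12:00-14:55 (subtract 6h to convert from UTC+6).
Emeka in UTC: 09:10-12:25, 12:55-14:35 (subtract 5h to convert from UTC+5).
Mei ∩ Gabriel: 07:35-11:25, 12:35-14:35.
Mei ∩ Gabriel ∩ Xiulan: 07:35-11:25, 12:35-14:35.
Mei ∩ Gabriel ∩ Xiulan ∩ Uma: 07:35-11:25, 12:35-14:35.
Mei ∩ Gabriel ∩ Xiulan ∩ Uma ∩ Emeka: 09:10-11:25, 12:55-14:35.
Those are the intersection windows.
The first common window of at least 25 minutes is 09:10-11:25, so the earliest start is 09:10.

09:10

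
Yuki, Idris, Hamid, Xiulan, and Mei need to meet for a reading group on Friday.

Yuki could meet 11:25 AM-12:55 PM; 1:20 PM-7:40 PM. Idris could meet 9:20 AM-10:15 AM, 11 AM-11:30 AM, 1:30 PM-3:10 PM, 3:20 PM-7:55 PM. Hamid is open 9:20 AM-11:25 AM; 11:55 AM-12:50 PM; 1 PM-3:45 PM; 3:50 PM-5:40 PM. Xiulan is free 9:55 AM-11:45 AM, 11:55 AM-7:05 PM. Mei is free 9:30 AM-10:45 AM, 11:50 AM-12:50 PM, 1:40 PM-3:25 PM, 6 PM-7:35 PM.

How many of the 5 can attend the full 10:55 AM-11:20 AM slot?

Hamid and Xiulan can make the full 10:55-11:20 slot — that's 2.

2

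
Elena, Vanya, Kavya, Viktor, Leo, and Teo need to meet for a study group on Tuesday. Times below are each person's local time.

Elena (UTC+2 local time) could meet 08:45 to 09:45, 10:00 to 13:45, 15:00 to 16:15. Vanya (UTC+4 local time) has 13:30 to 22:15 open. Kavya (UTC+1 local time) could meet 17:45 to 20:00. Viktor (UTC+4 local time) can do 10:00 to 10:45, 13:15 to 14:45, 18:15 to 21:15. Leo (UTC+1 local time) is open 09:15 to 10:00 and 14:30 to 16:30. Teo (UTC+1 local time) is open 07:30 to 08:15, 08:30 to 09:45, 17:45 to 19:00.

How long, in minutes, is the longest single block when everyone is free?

Elena in UTC: 06:45-07:45, 08:00-11:45, 13:00-14:15 (subtract 2h to convert from UTC+2).
Vanya in UTC: 09:30-18:15 (subtract 4h to convert from UTC+4).
Kavya in UTC: 16:45-19:00 (subtract 1h to convert from UTC+1).
Viktor in UTC: 06:00-06:45, 09:15-10:45, 14:15-17:15 (subtract 4h to convert from UTC+4).
Leo in UTC: 08:15-09:00, 13:30-15:30 (subtract 1h to convert from UTC+1).
Teo in UTC: 06:30-07:15, 07:30-08:45, 16:45-18:00 (subtract 1h to convert from UTC+1).
Elena ∩ Vanya: 09:30-11:45, 13:00-14:15.
Elena ∩ Vanya ∩ Kavya: ∅.
Elena ∩ Vanya ∩ Kavya ∩ Viktor: ∅.
Elena ∩ Vanya ∩ Kavya ∩ Viktor ∩ Leo: ∅.
Elena ∩ Vanya ∩ Kavya ∩ Viktor ∩ Leo ∩ Teo: ∅.
There is no time when everyone is free.
No common window exists, so the longest block is 0 minutes.

0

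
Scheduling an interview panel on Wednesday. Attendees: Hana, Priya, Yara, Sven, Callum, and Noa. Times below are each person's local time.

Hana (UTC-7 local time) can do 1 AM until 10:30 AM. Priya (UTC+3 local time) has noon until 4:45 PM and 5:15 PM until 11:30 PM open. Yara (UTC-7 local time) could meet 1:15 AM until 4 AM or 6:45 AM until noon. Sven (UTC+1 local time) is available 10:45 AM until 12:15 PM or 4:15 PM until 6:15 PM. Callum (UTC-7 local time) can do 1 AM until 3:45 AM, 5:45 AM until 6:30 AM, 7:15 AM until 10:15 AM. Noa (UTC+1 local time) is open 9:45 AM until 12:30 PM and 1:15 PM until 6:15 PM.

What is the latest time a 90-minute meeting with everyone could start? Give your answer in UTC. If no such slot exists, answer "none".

Hana in UTC: 08:00-17:30 (add 7h to convert from UTC-7).
Priya in UTC: 09:00-13:45, 14:15-20:30 (subtract 3h to convert from UTC+3).
Yara in UTC: 08:15-11:00, 13:45-19:00 (add 7h to convert from UTC-7).
Sven in UTC: 09:45-11:15, 15:15-17:15 (subtract 1h to convert from UTC+1).
Callum in UTC: 08:00-10:45, 12:45-13:30, 14:15-17:15 (add 7h to convert from UTC-7).
Noa in UTC: 08:45-11:30, 12:15-17:15 (subtract 1h to convert from UTC+1).
Hana ∩ Priya: 09:00-13:45, 14:15-17:30.
Hana ∩ Priya ∩ Yara: 09:00-11:00, 14:15-17:30.
Hana ∩ Priya ∩ Yara ∩ Sven: 09:45-11:00, 15:15-17:15.
Hana ∩ Priya ∩ Yara ∩ Sven ∩ Callum: 09:45-10:45, 15:15-17:15.
Hana ∩ Priya ∩ Yara ∩ Sven ∩ Callum ∩ Noa: 09:45-10:45, 15:15-17:15.
The last common window of at least 90 minutes is 15:15-17:15; a 90-minute meeting can start as late as 15:45 and still end by 17:15.

15:45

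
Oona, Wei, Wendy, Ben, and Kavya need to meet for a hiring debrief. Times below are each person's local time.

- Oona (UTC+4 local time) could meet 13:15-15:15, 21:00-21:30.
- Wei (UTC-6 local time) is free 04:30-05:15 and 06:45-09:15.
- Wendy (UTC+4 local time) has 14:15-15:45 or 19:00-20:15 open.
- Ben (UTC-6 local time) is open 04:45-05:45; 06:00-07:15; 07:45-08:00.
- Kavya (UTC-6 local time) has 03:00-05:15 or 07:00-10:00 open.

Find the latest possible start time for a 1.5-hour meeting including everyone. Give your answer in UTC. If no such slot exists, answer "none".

none

Oona in UTC: 09:15-11:15, 17:00-17:30 (subtract 4h to convert from UTC+4).
Wei in UTC: 10:30-11:15, 12:45-15:15 (add 6h to convert from UTC-6).
Wendy in UTC: 10:15-11:45, 15:00-16:15 (subtract 4h to convert from UTC+4).
Ben in UTC: 10:45-11:45, 12:00-13:15, 13:45-14:00 (add 6h to convert from UTC-6).
Kavya in UTC: 09:00-11:15, 13:00-16:00 (add 6h to convert from UTC-6).
Oona ∩ Wei: 10:30-11:15.
Oona ∩ Wei ∩ Wendy: 10:30-11:15.
Oona ∩ Wei ∩ Wendy ∩ Ben: 10:45-11:15.
Oona ∩ Wei ∩ Wendy ∩ Ben ∩ Kavya: 10:45-11:15.
So the common availability across everyone is 10:45-11:15.
No common window is at least 90 minutes long.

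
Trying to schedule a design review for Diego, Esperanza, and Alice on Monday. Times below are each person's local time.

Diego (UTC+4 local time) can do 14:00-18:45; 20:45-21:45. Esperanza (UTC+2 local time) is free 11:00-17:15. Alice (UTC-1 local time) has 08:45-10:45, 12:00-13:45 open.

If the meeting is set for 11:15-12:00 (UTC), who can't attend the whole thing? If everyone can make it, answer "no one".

Alice

Diego in UTC: 10:00-14:45, 16:45-17:45 (subtract 4h to convert from UTC+4).
Esperanza in UTC: 09:00-15:15 (subtract 2h to convert from UTC+2).
Alice in UTC: 09:45-11:45, 13:00-14:45 (add 1h to convert from UTC-1).
Diego: free for 11:15-12:00. Esperanza: free for 11:15-12:00. Alice: not fully free for 11:15-12:00.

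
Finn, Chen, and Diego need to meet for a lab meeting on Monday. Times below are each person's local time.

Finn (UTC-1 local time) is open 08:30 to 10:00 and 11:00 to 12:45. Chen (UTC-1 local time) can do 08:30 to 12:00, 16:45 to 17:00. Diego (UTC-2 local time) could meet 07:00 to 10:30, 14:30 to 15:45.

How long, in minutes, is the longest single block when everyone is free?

90

Finn in UTC: 09:30-11:00, 12:00-13:45 (add 1h to convert from UTC-1).
Chen in UTC: 09:30-13:00, 17:45-18:00 (add 1h to convert from UTC-1).
Diego in UTC: 09:00-12:30, 16:30-17:45 (add 2h to convert from UTC-2).
Finn ∩ Chen: 09:30-11:00, 12:00-13:00.
Finn ∩ Chen ∩ Diego: 09:30-11:00, 12:00-12:30.
The longest is 09:30-11:00 at 90 minutes.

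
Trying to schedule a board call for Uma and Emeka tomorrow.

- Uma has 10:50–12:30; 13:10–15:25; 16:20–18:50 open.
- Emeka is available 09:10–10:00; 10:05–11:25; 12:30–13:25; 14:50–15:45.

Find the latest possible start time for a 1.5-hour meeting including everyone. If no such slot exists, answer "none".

Uma ∩ Emeka: 10:50-11:25, 13:10-13:25, 14:50-15:25.
No common window is at least 90 minutes long.

none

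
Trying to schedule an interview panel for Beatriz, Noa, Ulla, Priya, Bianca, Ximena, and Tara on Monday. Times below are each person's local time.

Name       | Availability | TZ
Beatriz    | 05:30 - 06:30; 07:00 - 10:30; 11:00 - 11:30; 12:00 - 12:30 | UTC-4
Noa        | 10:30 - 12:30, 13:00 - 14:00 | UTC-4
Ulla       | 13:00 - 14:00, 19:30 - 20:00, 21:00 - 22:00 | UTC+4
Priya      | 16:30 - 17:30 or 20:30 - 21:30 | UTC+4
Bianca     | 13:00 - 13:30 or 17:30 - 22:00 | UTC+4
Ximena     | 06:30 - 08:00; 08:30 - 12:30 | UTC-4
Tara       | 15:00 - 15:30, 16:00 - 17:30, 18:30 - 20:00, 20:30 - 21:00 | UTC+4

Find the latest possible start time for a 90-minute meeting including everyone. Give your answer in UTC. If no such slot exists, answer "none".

Beatriz in UTC: 09:30-10:30, 11:00-14:30, 15:00-15:30, 16:00-16:30 (add 4h to convert from UTC-4).
Noa in UTC: 14:30-16:30, 17:00-18:00 (add 4h to convert from UTC-4).
Ulla in UTC: 09:00-10:00, 15:30-16:00, 17:00-18:00 (subtract 4h to convert from UTC+4).
Priya in UTC: 12:30-13:30, 16:30-17:30 (subtract 4h to convert from UTC+4).
Bianca in UTC: 09:00-09:30, 13:30-18:00 (subtract 4h to convert from UTC+4).
Ximena in UTC: 10:30-12:00, 12:30-16:30 (add 4h to convert from UTC-4).
Tara in UTC: 11:00-11:30, 12:00-13:30, 14:30-16:00, 16:30-17:00 (subtract 4h to convert from UTC+4).
Beatriz ∩ Noa: 15:00-15:30, 16:00-16:30.
Beatriz ∩ Noa ∩ Ulla: ∅.
Beatriz ∩ Noa ∩ Ulla ∩ Priya: ∅.
Beatriz ∩ Noa ∩ Ulla ∩ Priya ∩ Bianca: ∅.
Beatriz ∩ Noa ∩ Ulla ∩ Priya ∩ Bianca ∩ Ximena: ∅.
Beatriz ∩ Noa ∩ Ulla ∩ Priya ∩ Bianca ∩ Ximena ∩ Tara: ∅.
There is no time when everyone is free.
No common window is at least 90 minutes long.

none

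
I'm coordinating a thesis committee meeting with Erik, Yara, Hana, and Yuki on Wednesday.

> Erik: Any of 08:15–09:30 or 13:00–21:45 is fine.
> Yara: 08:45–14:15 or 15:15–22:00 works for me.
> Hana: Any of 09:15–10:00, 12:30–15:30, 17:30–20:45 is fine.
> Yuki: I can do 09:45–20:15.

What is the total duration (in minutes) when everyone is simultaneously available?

Erik ∩ Yara: 08:45-09:30, 13:00-14:15, 15:15-21:45.
Erik ∩ Yara ∩ Hana: 09:15-09:30, 13:00-14:15, 15:15-15:30, 17:30-20:45.
Erik ∩ Yara ∩ Hana ∩ Yuki: 13:00-14:15, 15:15-15:30, 17:30-20:15.
Summing the common windows: 75 + 15 + 165 = 255 minutes.

255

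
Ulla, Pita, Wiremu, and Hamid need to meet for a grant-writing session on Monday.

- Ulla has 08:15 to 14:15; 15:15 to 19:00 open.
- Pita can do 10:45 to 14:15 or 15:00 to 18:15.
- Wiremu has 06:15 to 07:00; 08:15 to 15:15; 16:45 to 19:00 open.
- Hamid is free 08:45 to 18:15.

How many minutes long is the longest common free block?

210

Ulla ∩ Pita: 10:45-14:15, 15:15-18:15.
Ulla ∩ Pita ∩ Wiremu: 10:45-14:15, 16:45-18:15.
Ulla ∩ Pita ∩ Wiremu ∩ Hamid: 10:45-14:15, 16:45-18:15.
Those are the intersection windows.
The longest is 10:45-14:15 at 210 minutes.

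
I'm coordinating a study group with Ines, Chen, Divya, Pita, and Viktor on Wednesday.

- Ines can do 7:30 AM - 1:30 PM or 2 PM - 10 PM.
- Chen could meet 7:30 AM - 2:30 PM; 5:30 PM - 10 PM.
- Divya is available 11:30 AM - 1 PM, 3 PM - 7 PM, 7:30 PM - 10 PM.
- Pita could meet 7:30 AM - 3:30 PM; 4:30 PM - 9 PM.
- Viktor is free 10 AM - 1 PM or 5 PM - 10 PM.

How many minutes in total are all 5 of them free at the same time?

270

Ines ∩ Chen: 07:30-13:30, 14:00-14:30, 17:30-22:00.
Ines ∩ Chen ∩ Divya: 11:30-13:00, 17:30-19:00, 19:30-22:00.
Ines ∩ Chen ∩ Divya ∩ Pita: 11:30-13:00, 17:30-19:00, 19:30-21:00.
Ines ∩ Chen ∩ Divya ∩ Pita ∩ Viktor: 11:30-13:00, 17:30-19:00, 19:30-21:00.
Summing the common windows: 90 + 90 + 90 = 270 minutes.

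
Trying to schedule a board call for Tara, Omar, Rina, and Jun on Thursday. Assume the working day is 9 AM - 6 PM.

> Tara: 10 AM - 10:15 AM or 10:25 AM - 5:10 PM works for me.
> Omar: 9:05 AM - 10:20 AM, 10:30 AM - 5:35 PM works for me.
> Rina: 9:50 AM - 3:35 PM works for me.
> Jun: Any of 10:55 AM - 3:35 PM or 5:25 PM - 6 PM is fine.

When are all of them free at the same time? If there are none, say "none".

10:55-15:35

Tara ∩ Omar: 10:00-10:15, 10:30-17:10.
Tara ∩ Omar ∩ Rina: 10:00-10:15, 10:30-15:35.
Tara ∩ Omar ∩ Rina ∩ Jun: 10:55-15:35.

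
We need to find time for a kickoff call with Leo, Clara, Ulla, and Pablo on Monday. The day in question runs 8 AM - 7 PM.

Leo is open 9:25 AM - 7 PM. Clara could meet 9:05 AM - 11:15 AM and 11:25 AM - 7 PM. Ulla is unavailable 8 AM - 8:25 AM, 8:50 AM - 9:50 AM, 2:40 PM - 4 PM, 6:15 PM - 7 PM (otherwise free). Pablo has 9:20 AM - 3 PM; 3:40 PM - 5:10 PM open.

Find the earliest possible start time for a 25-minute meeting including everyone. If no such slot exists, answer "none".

Leo free: 09:25-19:00.
Clara free: 09:05-11:15, 11:25-19:00.
Ulla free: 08:25-08:50, 09:50-14:40, 16:00-18:15 (invert busy blocks within the working day).
Pablo free: 09:20-15:00, 15:40-17:10.
Leo ∩ Clara: 09:25-11:15, 11:25-19:00.
Leo ∩ Clara ∩ Ulla: 09:50-11:15, 11:25-14:40, 16:00-18:15.
Leo ∩ Clara ∩ Ulla ∩ Pablo: 09:50-11:15, 11:25-14:40, 16:00-17:10.
The first common window of at least 25 minutes is 09:50-11:15, so the earliest start is 09:50.

09:50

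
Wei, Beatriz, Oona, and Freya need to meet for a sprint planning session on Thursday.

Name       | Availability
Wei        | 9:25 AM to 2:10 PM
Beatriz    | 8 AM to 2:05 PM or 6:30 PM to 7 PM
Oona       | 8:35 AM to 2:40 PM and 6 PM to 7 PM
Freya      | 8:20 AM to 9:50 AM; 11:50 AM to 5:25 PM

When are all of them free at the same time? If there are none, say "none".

09:25-09:50, 11:50-14:05

Wei ∩ Beatriz: 09:25-14:05.
Wei ∩ Beatriz ∩ Oona: 09:25-14:05.
Wei ∩ Beatriz ∩ Oona ∩ Freya: 09:25-09:50, 11:50-14:05.
So the common availability across everyone is 09:25-09:50, 11:50-14:05.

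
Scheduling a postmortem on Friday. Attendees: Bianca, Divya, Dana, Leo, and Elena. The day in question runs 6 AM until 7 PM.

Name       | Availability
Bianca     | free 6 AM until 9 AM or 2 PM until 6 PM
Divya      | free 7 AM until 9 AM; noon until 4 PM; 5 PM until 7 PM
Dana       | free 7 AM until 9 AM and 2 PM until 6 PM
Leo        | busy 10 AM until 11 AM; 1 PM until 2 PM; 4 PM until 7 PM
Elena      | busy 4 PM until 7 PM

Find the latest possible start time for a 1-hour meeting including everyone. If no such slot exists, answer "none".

15:00

Bianca free: 06:00-09:00, 14:00-18:00.
Divya free: 07:00-09:00, 12:00-16:00, 17:00-19:00.
Dana free: 07:00-09:00, 14:00-18:00.
Leo free: 06:00-10:00, 11:00-13:00, 14:00-16:00 (invert busy blocks within the working day).
Elena free: 06:00-16:00 (invert busy blocks within the working day).
Bianca ∩ Divya: 07:00-09:00, 14:00-16:00, 17:00-18:00.
Bianca ∩ Divya ∩ Dana: 07:00-09:00, 14:00-16:00, 17:00-18:00.
Bianca ∩ Divya ∩ Dana ∩ Leo: 07:00-09:00, 14:00-16:00.
Bianca ∩ Divya ∩ Dana ∩ Leo ∩ Elena: 07:00-09:00, 14:00-16:00.
The last common window of at least 60 minutes is 14:00-16:00; a 60-minute meeting can start as late as 15:00 and still end by 16:00.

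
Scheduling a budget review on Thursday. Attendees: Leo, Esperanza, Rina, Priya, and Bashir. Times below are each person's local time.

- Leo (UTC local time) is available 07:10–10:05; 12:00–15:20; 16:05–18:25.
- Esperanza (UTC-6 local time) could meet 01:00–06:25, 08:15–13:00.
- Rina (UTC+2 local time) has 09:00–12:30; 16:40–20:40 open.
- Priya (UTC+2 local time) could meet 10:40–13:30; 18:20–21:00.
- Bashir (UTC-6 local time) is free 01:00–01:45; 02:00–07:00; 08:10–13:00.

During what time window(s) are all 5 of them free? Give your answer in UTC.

08:40-10:05, 16:20-18:25

Leo in UTC: 07:10-10:05, 12:00-15:20, 16:05-18:25.
Esperanza in UTC: 07:00-12:25, 14:15-19:00 (add 6h to convert from UTC-6).
Rina in UTC: 07:00-10:30, 14:40-18:40 (subtract 2h to convert from UTC+2).
Priya in UTC: 08:40-11:30, 16:20-19:00 (subtract 2h to convert from UTC+2).
Bashir in UTC: 07:00-07:45, 08:00-13:00, 14:10-19:00 (add 6h to convert from UTC-6).
Leo ∩ Esperanza: 07:10-10:05, 12:00-12:25, 14:15-15:20, 16:05-18:25.
Leo ∩ Esperanza ∩ Rina: 07:10-10:05, 14:40-15:20, 16:05-18:25.
Leo ∩ Esperanza ∩ Rina ∩ Priya: 08:40-10:05, 16:20-18:25.
Leo ∩ Esperanza ∩ Rina ∩ Priya ∩ Bashir: 08:40-10:05, 16:20-18:25.
Those are the intersection windows.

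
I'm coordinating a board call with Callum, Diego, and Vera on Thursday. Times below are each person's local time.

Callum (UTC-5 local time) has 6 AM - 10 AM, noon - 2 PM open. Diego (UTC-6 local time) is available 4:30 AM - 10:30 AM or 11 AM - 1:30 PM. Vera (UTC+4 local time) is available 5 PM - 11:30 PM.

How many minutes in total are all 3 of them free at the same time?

Callum in UTC: 11:00-15:00, 17:00-19:00 (add 5h to convert from UTC-5).
Diego in UTC: 10:30-16:30, 17:00-19:30 (add 6h to convert from UTC-6).
Vera in UTC: 13:00-19:30 (subtract 4h to convert from UTC+4).
Callum ∩ Diego: 11:00-15:00, 17:00-19:00.
Callum ∩ Diego ∩ Vera: 13:00-15:00, 17:00-19:00.
Summing the common windows: 120 + 120 = 240 minutes.

240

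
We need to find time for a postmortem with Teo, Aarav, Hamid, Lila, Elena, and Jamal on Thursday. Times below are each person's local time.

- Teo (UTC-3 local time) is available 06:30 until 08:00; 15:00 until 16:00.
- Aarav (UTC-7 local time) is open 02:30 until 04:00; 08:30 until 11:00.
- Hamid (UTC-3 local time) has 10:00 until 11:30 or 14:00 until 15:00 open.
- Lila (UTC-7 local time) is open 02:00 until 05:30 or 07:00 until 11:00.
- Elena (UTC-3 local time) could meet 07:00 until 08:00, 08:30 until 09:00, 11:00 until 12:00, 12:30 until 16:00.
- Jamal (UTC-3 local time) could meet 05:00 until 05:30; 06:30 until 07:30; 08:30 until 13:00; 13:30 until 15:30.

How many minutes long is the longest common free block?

Teo in UTC: 09:30-11:00, 18:00-19:00 (add 3h to convert from UTC-3).
Aarav in UTC: 09:30-11:00, 15:30-18:00 (add 7h to convert from UTC-7).
Hamid in UTC: 13:00-14:30, 17:00-18:00 (add 3h to convert from UTC-3).
Lila in UTC: 09:00-12:30, 14:00-18:00 (add 7h to convert from UTC-7).
Elena in UTC: 10:00-11:00, 11:30-12:00, 14:00-15:00, 15:30-19:00 (add 3h to convert from UTC-3).
Jamal in UTC: 08:00-08:30, 09:30-10:30, 11:30-16:00, 16:30-18:30 (add 3h to convert from UTC-3).
Teo ∩ Aarav: 09:30-11:00.
Teo ∩ Aarav ∩ Hamid: ∅.
Teo ∩ Aarav ∩ Hamid ∩ Lila: ∅.
Teo ∩ Aarav ∩ Hamid ∩ Lila ∩ Elena: ∅.
Teo ∩ Aarav ∩ Hamid ∩ Lila ∩ Elena ∩ Jamal: ∅.
There is no time when everyone is free.
No common window exists, so the longest block is 0 minutes.

0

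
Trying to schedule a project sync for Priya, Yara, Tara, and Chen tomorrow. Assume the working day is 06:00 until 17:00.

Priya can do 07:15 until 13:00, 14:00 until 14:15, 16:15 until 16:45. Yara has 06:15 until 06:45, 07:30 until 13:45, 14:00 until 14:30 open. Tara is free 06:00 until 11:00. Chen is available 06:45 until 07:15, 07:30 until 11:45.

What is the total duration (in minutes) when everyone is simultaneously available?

Priya ∩ Yara: 07:30-13:00, 14:00-14:15.
Priya ∩ Yara ∩ Tara: 07:30-11:00.
Priya ∩ Yara ∩ Tara ∩ Chen: 07:30-11:00.
That's a single block of 210 minutes.

210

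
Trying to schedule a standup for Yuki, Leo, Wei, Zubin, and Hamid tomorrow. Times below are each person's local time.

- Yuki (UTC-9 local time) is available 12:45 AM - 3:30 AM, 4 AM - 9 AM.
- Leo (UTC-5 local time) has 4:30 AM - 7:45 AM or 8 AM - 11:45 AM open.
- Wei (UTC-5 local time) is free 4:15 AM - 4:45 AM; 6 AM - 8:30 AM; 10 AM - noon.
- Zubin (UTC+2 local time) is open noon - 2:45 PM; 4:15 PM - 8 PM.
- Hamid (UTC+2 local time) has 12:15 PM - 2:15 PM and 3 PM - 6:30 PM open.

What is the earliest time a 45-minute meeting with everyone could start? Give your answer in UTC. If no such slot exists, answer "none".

11:00

Yuki in UTC: 09:45-12:30, 13:00-18:00 (add 9h to convert from UTC-9).
Leo in UTC: 09:30-12:45, 13:00-16:45 (add 5h to convert from UTC-5).
Wei in UTC: 09:15-09:45, 11:00-13:30, 15:00-17:00 (add 5h to convert from UTC-5).
Zubin in UTC: 10:00-12:45, 14:15-18:00 (subtract 2h to convert from UTC+2).
Hamid in UTC: 10:15-12:15, 13:00-16:30 (subtract 2h to convert from UTC+2).
Yuki ∩ Leo: 09:45-12:30, 13:00-16:45.
Yuki ∩ Leo ∩ Wei: 11:00-12:30, 13:00-13:30, 15:00-16:45.
Yuki ∩ Leo ∩ Wei ∩ Zubin: 11:00-12:30, 15:00-16:45.
Yuki ∩ Leo ∩ Wei ∩ Zubin ∩ Hamid: 11:00-12:15, 15:00-16:30.
The first common window of at least 45 minutes is 11:00-12:15, so the earliest start is 11:00.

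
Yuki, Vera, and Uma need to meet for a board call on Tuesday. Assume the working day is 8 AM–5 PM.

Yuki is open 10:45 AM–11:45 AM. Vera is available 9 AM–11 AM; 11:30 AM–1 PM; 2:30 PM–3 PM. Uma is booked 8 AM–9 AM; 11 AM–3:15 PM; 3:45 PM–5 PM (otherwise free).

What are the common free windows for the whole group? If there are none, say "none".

Yuki free: 10:45-11:45.
Vera free: 09:00-11:00, 11:30-13:00, 14:30-15:00.
Uma free: 09:00-11:00, 15:15-15:45 (invert busy blocks within the working day).
Yuki ∩ Vera: 10:45-11:00, 11:30-11:45.
Yuki ∩ Vera ∩ Uma: 10:45-11:00.

10:45-11:00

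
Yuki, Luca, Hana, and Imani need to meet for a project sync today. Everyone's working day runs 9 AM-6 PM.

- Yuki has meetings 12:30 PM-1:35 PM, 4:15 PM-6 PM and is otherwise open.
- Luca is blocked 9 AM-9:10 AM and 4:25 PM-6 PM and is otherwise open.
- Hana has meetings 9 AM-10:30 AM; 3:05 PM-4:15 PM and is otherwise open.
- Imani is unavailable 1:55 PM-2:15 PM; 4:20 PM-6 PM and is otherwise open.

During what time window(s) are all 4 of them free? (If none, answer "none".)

Yuki free: 09:00-12:30, 13:35-16:15 (invert busy blocks within the working day).
Luca free: 09:10-16:25 (invert busy blocks within the working day).
Hana free: 10:30-15:05, 16:15-18:00 (invert busy blocks within the working day).
Imani free: 09:00-13:55, 14:15-16:20 (invert busy blocks within the working day).
Yuki ∩ Luca: 09:10-12:30, 13:35-16:15.
Yuki ∩ Luca ∩ Hana: 10:30-12:30, 13:35-15:05.
Yuki ∩ Luca ∩ Hana ∩ Imani: 10:30-12:30, 13:35-13:55, 14:15-15:05.
So the common availability across everyone is 10:30-12:30, 13:35-13:55, 14:15-15:05.

10:30-12:30, 13:35-13:55, 14:15-15:05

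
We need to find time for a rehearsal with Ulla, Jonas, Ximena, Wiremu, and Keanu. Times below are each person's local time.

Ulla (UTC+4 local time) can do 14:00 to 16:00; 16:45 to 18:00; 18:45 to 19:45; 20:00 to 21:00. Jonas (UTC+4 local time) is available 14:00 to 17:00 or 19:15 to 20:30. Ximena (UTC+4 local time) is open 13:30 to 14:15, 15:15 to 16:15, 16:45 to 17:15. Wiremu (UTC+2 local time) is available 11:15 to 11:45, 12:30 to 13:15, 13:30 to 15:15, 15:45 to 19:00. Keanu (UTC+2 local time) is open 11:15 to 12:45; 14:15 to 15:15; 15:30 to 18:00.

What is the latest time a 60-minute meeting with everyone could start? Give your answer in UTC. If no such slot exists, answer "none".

none

Ulla in UTC: 10:00-12:00, 12:45-14:00, 14:45-15:45, 16:00-17:00 (subtract 4h to convert from UTC+4).
Jonas in UTC: 10:00-13:00, 15:15-16:30 (subtract 4h to convert from UTC+4).
Ximena in UTC: 09:30-10:15, 11:15-12:15, 12:45-13:15 (subtract 4h to convert from UTC+4).
Wiremu in UTC: 09:15-09:45, 10:30-11:15, 11:30-13:15, 13:45-17:00 (subtract 2h to convert from UTC+2).
Keanu in UTC: 09:15-10:45, 12:15-13:15, 13:30-16:00 (subtract 2h to convert from UTC+2).
Ulla ∩ Jonas: 10:00-12:00, 12:45-13:00, 15:15-15:45, 16:00-16:30.
Ulla ∩ Jonas ∩ Ximena: 10:00-10:15, 11:15-12:00, 12:45-13:00.
Ulla ∩ Jonas ∩ Ximena ∩ Wiremu: 11:30-12:00, 12:45-13:00.
Ulla ∩ Jonas ∩ Ximena ∩ Wiremu ∩ Keanu: 12:45-13:00.
No common window is at least 60 minutes long.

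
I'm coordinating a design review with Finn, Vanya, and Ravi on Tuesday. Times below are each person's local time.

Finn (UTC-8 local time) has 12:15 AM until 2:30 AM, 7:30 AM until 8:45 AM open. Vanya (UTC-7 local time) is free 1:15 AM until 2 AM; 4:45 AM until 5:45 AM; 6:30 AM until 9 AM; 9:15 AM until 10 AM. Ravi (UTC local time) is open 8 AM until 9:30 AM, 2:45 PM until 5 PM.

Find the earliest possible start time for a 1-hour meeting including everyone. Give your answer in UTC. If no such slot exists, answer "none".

none

Finn in UTC: 08:15-10:30, 15:30-16:45 (add 8h to convert from UTC-8).
Vanya in UTC: 08:15-09:00, 11:45-12:45, 13:30-16:00, 16:15-17:00 (add 7h to convert from UTC-7).
Ravi in UTC: 08:00-09:30, 14:45-17:00.
Finn ∩ Vanya: 08:15-09:00, 15:30-16:00, 16:15-16:45.
Finn ∩ Vanya ∩ Ravi: 08:15-09:00, 15:30-16:00, 16:15-16:45.
No common window is at least 60 minutes long.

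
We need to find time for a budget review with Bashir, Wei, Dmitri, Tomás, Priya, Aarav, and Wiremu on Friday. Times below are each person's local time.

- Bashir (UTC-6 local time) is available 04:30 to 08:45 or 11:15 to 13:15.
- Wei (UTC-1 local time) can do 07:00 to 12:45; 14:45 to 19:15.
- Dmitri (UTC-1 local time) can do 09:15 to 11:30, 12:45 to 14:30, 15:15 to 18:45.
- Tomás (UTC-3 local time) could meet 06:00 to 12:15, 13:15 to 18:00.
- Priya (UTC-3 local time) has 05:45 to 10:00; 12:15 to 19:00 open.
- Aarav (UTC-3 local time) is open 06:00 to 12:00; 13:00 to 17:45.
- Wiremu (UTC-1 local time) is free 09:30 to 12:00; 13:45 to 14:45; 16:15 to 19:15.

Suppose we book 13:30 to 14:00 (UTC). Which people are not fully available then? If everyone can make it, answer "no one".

Bashir in UTC: 10:30-14:45, 17:15-19:15 (add 6h to convert from UTC-6).
Wei in UTC: 08:00-13:45, 15:45-20:15 (add 1h to convert from UTC-1).
Dmitri in UTC: 10:15-12:30, 13:45-15:30, 16:15-19:45 (add 1h to convert from UTC-1).
Tomás in UTC: 09:00-15:15, 16:15-21:00 (add 3h to convert from UTC-3).
Priya in UTC: 08:45-13:00, 15:15-22:00 (add 3h to convert from UTC-3).
Aarav in UTC: 09:00-15:00, 16:00-20:45 (add 3h to convert from UTC-3).
Wiremu in UTC: 10:30-13:00, 14:45-15:45, 17:15-20:15 (add 1h to convert from UTC-1).
Bashir: free for 13:30-14:00. Wei: not fully free for 13:30-14:00. Dmitri: not fully free for 13:30-14:00. Tomás: free for 13:30-14:00. Priya: not fully free for 13:30-14:00. Aarav: free for 13:30-14:00. Wiremu: not fully free for 13:30-14:00.

Dmitri, Priya, Wei, Wiremu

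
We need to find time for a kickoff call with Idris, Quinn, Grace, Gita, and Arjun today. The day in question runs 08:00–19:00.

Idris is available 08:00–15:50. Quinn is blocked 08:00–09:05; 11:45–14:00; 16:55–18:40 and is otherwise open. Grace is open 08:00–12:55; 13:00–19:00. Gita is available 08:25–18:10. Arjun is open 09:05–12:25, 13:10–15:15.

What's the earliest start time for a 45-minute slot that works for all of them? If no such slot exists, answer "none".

Idris free: 08:00-15:50.
Quinn free: 09:05-11:45, 14:00-16:55, 18:40-19:00 (invert busy blocks within the working day).
Grace free: 08:00-12:55, 13:00-19:00.
Gita free: 08:25-18:10.
Arjun free: 09:05-12:25, 13:10-15:15.
Idris ∩ Quinn: 09:05-11:45, 14:00-15:50.
Idris ∩ Quinn ∩ Grace: 09:05-11:45, 14:00-15:50.
Idris ∩ Quinn ∩ Grace ∩ Gita: 09:05-11:45, 14:00-15:50.
Idris ∩ Quinn ∩ Grace ∩ Gita ∩ Arjun: 09:05-11:45, 14:00-15:15.
So the common availability across everyone is 09:05-11:45, 14:00-15:15.
The first common window of at least 45 minutes is 09:05-11:45, so the earliest start is 09:05.

09:05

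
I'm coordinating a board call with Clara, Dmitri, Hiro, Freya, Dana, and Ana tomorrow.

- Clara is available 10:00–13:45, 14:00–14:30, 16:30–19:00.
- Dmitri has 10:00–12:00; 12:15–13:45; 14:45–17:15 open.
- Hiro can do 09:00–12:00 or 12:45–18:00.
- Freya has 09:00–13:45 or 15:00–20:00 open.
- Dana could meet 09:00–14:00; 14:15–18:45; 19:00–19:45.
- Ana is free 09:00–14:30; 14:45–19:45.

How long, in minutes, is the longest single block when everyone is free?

120

Clara ∩ Dmitri: 10:00-12:00, 12:15-13:45, 16:30-17:15.
Clara ∩ Dmitri ∩ Hiro: 10:00-12:00, 12:45-13:45, 16:30-17:15.
Clara ∩ Dmitri ∩ Hiro ∩ Freya: 10:00-12:00, 12:45-13:45, 16:30-17:15.
Clara ∩ Dmitri ∩ Hiro ∩ Freya ∩ Dana: 10:00-12:00, 12:45-13:45, 16:30-17:15.
Clara ∩ Dmitri ∩ Hiro ∩ Freya ∩ Dana ∩ Ana: 10:00-12:00, 12:45-13:45, 16:30-17:15.
The longest is 10:00-12:00 at 120 minutes.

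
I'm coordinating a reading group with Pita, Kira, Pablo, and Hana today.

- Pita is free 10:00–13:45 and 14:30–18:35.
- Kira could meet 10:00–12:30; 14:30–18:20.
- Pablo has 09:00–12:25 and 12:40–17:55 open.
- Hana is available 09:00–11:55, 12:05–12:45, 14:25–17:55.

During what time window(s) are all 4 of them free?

10:00-11:55, 12:05-12:25, 14:30-17:55

Pita ∩ Kira: 10:00-12:30, 14:30-18:20.
Pita ∩ Kira ∩ Pablo: 10:00-12:25, 14:30-17:55.
Pita ∩ Kira ∩ Pablo ∩ Hana: 10:00-11:55, 12:05-12:25, 14:30-17:55.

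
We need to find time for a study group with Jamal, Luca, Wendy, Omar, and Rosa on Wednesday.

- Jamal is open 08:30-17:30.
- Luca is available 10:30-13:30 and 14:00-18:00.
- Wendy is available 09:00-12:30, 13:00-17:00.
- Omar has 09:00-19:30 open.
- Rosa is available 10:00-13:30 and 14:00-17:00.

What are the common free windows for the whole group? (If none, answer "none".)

10:30-12:30, 13:00-13:30, 14:00-17:00

Jamal ∩ Luca: 10:30-13:30, 14:00-17:30.
Jamal ∩ Luca ∩ Wendy: 10:30-12:30, 13:00-13:30, 14:00-17:00.
Jamal ∩ Luca ∩ Wendy ∩ Omar: 10:30-12:30, 13:00-13:30, 14:00-17:00.
Jamal ∩ Luca ∩ Wendy ∩ Omar ∩ Rosa: 10:30-12:30, 13:00-13:30, 14:00-17:00.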